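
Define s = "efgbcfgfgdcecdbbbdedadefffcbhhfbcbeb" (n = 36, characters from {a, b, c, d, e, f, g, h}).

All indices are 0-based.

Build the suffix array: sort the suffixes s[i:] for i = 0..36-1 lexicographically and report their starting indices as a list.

rank | idx | suffix
   0 |  20 | adefffcbhhfbcbeb
   1 |  35 | b
   2 |  14 | bbbdedadefffcbhhfbcbeb
   3 |  15 | bbdedadefffcbhhfbcbeb
   4 |  31 | bcbeb
   5 |   3 | bcfgfgdcecdbbbdedadefffcbhhfbcbeb
   6 |  16 | bdedadefffcbhhfbcbeb
   7 |  33 | beb
   8 |  27 | bhhfbcbeb
   9 |  32 | cbeb
  10 |  26 | cbhhfbcbeb
  11 |  12 | cdbbbdedadefffcbhhfbcbeb
  12 |  10 | cecdbbbdedadefffcbhhfbcbeb
  13 |   4 | cfgfgdcecdbbbdedadefffcbhhfbcbeb
  14 |  19 | dadefffcbhhfbcbeb
  15 |  13 | dbbbdedadefffcbhhfbcbeb
  16 |   9 | dcecdbbbdedadefffcbhhfbcbeb
  17 |  17 | dedadefffcbhhfbcbeb
  18 |  21 | defffcbhhfbcbeb
  19 |  34 | eb
  20 |  11 | ecdbbbdedadefffcbhhfbcbeb
  21 |  18 | edadefffcbhhfbcbeb
  22 |  22 | efffcbhhfbcbeb
  23 |   0 | efgbcfgfgdcecdbbbdedadefffcbhhfbcbeb
  24 |  30 | fbcbeb
  25 |  25 | fcbhhfbcbeb
  26 |  24 | ffcbhhfbcbeb
  27 |  23 | fffcbhhfbcbeb
  28 |   1 | fgbcfgfgdcecdbbbdedadefffcbhhfbcbeb
  29 |   7 | fgdcecdbbbdedadefffcbhhfbcbeb
  30 |   5 | fgfgdcecdbbbdedadefffcbhhfbcbeb
  31 |   2 | gbcfgfgdcecdbbbdedadefffcbhhfbcbeb
  32 |   8 | gdcecdbbbdedadefffcbhhfbcbeb
  33 |   6 | gfgdcecdbbbdedadefffcbhhfbcbeb
  34 |  29 | hfbcbeb
  35 |  28 | hhfbcbeb

[20, 35, 14, 15, 31, 3, 16, 33, 27, 32, 26, 12, 10, 4, 19, 13, 9, 17, 21, 34, 11, 18, 22, 0, 30, 25, 24, 23, 1, 7, 5, 2, 8, 6, 29, 28]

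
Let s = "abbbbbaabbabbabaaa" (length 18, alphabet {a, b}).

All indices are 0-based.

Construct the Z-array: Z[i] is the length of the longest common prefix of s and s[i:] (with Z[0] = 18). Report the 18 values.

Z[0]=18
i=1: outside box; Z[1]=0
i=2: outside box; Z[2]=0
i=3: outside box; Z[3]=0
i=4: outside box; Z[4]=0
i=5: outside box; Z[5]=0
i=6: outside box; Z[6]=1 grow→box=[6,7)
i=7: outside box; Z[7]=3 grow→box=[7,10)
i=8: min(r-i=2, Z[1]=0)=0; Z[8]=0
i=9: min(r-i=1, Z[2]=0)=0; Z[9]=0
i=10: outside box; Z[10]=3 grow→box=[10,13)
i=11: min(r-i=2, Z[1]=0)=0; Z[11]=0
i=12: min(r-i=1, Z[2]=0)=0; Z[12]=0
i=13: outside box; Z[13]=2 grow→box=[13,15)
i=14: min(r-i=1, Z[1]=0)=0; Z[14]=0
i=15: outside box; Z[15]=1 grow→box=[15,16)
i=16: outside box; Z[16]=1 grow→box=[16,17)
i=17: outside box; Z[17]=1 grow→box=[17,18)

[18, 0, 0, 0, 0, 0, 1, 3, 0, 0, 3, 0, 0, 2, 0, 1, 1, 1]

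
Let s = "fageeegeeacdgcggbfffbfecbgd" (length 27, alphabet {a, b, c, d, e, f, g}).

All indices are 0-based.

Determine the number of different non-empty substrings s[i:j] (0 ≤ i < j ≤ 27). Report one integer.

sorted suffixes:
  #0 SA[0]=9  'acdgcggbfffbfecbgd'
  #1 SA[1]=1  'ageeegeeacdgcggbfffbfecbgd'
  #2 SA[2]=20  'bfecbgd'
  #3 SA[3]=16  'bfffbfecbgd'
  #4 SA[4]=24  'bgd'
  #5 SA[5]=23  'cbgd'
  #6 SA[6]=10  'cdgcggbfffbfecbgd'
  #7 SA[7]=13  'cggbfffbfecbgd'
  #8 SA[8]=26  'd'
  #9 SA[9]=11  'dgcggbfffbfecbgd'
  #10 SA[10]=8  'eacdgcggbfffbfecbgd'
  #11 SA[11]=22  'ecbgd'
  #12 SA[12]=7  'eeacdgcggbfffbfecbgd'
  #13 SA[13]=3  'eeegeeacdgcggbfffbfecbgd'
  #14 SA[14]=4  'eegeeacdgcggbfffbfecbgd'
  #15 SA[15]=5  'egeeacdgcggbfffbfecbgd'
  #16 SA[16]=0  'fageeegeeacdgcggbfffbfecbgd'
  #17 SA[17]=19  'fbfecbgd'
  #18 SA[18]=21  'fecbgd'
  #19 SA[19]=18  'ffbfecbgd'
  #20 SA[20]=17  'fffbfecbgd'
  #21 SA[21]=15  'gbfffbfecbgd'
  #22 SA[22]=12  'gcggbfffbfecbgd'
  #23 SA[23]=25  'gd'
  #24 SA[24]=6  'geeacdgcggbfffbfecbgd'
  #25 SA[25]=2  'geeegeeacdgcggbfffbfecbgd'
  #26 SA[26]=14  'ggbfffbfecbgd'

SA = [9, 1, 20, 16, 24, 23, 10, 13, 26, 11, 8, 22, 7, 3, 4, 5, 0, 19, 21, 18, 17, 15, 12, 25, 6, 2, 14]
rank  pair      lcp
   1  s[9:],s[1:]  1  'a'
   2  s[1:],s[20:]  0  ''
   3  s[20:],s[16:]  2  'bf'
   4  s[16:],s[24:]  1  'b'
   5  s[24:],s[23:]  0  ''
   6  s[23:],s[10:]  1  'c'
   7  s[10:],s[13:]  1  'c'
   8  s[13:],s[26:]  0  ''
   9  s[26:],s[11:]  1  'd'
  10  s[11:],s[8:]  0  ''
  11  s[8:],s[22:]  1  'e'
  12  s[22:],s[7:]  1  'e'
  13  s[7:],s[3:]  2  'ee'
  14  s[3:],s[4:]  2  'ee'
  15  s[4:],s[5:]  1  'e'
  16  s[5:],s[0:]  0  ''
  17  s[0:],s[19:]  1  'f'
  18  s[19:],s[21:]  1  'f'
  19  s[21:],s[18:]  1  'f'
  20  s[18:],s[17:]  2  'ff'
  21  s[17:],s[15:]  0  ''
  22  s[15:],s[12:]  1  'g'
  23  s[12:],s[25:]  1  'g'
  24  s[25:],s[6:]  1  'g'
  25  s[6:],s[2:]  3  'gee'
  26  s[2:],s[14:]  1  'g'

n(n+1)/2 = 27·28/2 = 378
Σ LCP = 0 + 1 + 0 + 2 + 1 + 0 + 1 + 1 + 0 + 1 + 0 + 1 + 1 + 2 + 2 + 1 + 0 + 1 + 1 + 1 + 2 + 0 + 1 + 1 + 1 + 3 + 1 = 26
distinct = 378 − 26 = 352

352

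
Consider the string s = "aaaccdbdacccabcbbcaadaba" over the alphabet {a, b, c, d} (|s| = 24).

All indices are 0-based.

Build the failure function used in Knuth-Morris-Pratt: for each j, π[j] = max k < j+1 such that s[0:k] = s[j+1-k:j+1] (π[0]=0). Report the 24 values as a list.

[0, 1, 2, 0, 0, 0, 0, 0, 1, 0, 0, 0, 1, 0, 0, 0, 0, 0, 1, 2, 0, 1, 0, 1]

π[0] = 0
j=1 s[j]='a': π[1]=1 (border 'a')
j=2 s[j]='a': π[2]=2 (border 'aa')
j=3 s[j]='c': k: 2→1→0; π[3]=0 (border '')
j=4 s[j]='c': π[4]=0 (border '')
j=5 s[j]='d': π[5]=0 (border '')
j=6 s[j]='b': π[6]=0 (border '')
j=7 s[j]='d': π[7]=0 (border '')
j=8 s[j]='a': π[8]=1 (border 'a')
j=9 s[j]='c': k: 1→0; π[9]=0 (border '')
j=10 s[j]='c': π[10]=0 (border '')
j=11 s[j]='c': π[11]=0 (border '')
j=12 s[j]='a': π[12]=1 (border 'a')
j=13 s[j]='b': k: 1→0; π[13]=0 (border '')
j=14 s[j]='c': π[14]=0 (border '')
j=15 s[j]='b': π[15]=0 (border '')
j=16 s[j]='b': π[16]=0 (border '')
j=17 s[j]='c': π[17]=0 (border '')
j=18 s[j]='a': π[18]=1 (border 'a')
j=19 s[j]='a': π[19]=2 (border 'aa')
j=20 s[j]='d': k: 2→1→0; π[20]=0 (border '')
j=21 s[j]='a': π[21]=1 (border 'a')
j=22 s[j]='b': k: 1→0; π[22]=0 (border '')
j=23 s[j]='a': π[23]=1 (border 'a')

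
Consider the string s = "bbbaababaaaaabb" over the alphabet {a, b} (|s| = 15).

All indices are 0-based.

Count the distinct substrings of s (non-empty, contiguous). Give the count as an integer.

91

sorted suffixes:
  #0 SA[0]=8  'aaaaabb'
  #1 SA[1]=9  'aaaabb'
  #2 SA[2]=10  'aaabb'
  #3 SA[3]=3  'aababaaaaabb'
  #4 SA[4]=11  'aabb'
  #5 SA[5]=6  'abaaaaabb'
  #6 SA[6]=4  'ababaaaaabb'
  #7 SA[7]=12  'abb'
  #8 SA[8]=14  'b'
  #9 SA[9]=7  'baaaaabb'
  #10 SA[10]=2  'baababaaaaabb'
  #11 SA[11]=5  'babaaaaabb'
  #12 SA[12]=13  'bb'
  #13 SA[13]=1  'bbaababaaaaabb'
  #14 SA[14]=0  'bbbaababaaaaabb'

SA = [8, 9, 10, 3, 11, 6, 4, 12, 14, 7, 2, 5, 13, 1, 0]
i: (SA[i-1],SA[i]) lcp shared
  1: (8,9) 4 'aaaa'
  2: (9,10) 3 'aaa'
  3: (10,3) 2 'aa'
  4: (3,11) 3 'aab'
  5: (11,6) 1 'a'
  6: (6,4) 3 'aba'
  7: (4,12) 2 'ab'
  8: (12,14) 0 ''
  9: (14,7) 1 'b'
  10: (7,2) 3 'baa'
  11: (2,5) 2 'ba'
  12: (5,13) 1 'b'
  13: (13,1) 2 'bb'
  14: (1,0) 2 'bb'

n(n+1)/2 = 15·16/2 = 120
Σ LCP = 0 + 4 + 3 + 2 + 3 + 1 + 3 + 2 + 0 + 1 + 3 + 2 + 1 + 2 + 2 = 29
distinct = 120 − 29 = 91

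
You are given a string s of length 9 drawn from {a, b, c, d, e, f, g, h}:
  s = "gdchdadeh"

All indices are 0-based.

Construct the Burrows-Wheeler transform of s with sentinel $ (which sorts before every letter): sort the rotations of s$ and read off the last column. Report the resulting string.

rank  rotation    last
    0  $gdchdadeh  h
    1  adeh$gdchd  d
    2  chdadeh$gd  d
    3  dadeh$gdch  h
    4  dchdadeh$g  g
    5  deh$gdchda  a
    6  eh$gdchdad  d
    7  gdchdadeh$  $
    8  h$gdchdade  e
    9  hdadeh$gdc  c

hddhgad$ec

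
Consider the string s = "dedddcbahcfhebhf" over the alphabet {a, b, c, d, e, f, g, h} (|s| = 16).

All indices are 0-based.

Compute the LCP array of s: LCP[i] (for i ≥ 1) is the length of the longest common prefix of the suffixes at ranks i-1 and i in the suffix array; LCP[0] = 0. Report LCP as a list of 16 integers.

[0, 0, 1, 0, 1, 0, 1, 2, 1, 0, 1, 0, 1, 0, 1, 1]

rank | idx | suffix
   0 |   7 | ahcfhebhf
   1 |   6 | bahcfhebhf
   2 |  13 | bhf
   3 |   5 | cbahcfhebhf
   4 |   9 | cfhebhf
   5 |   4 | dcbahcfhebhf
   6 |   3 | ddcbahcfhebhf
   7 |   2 | dddcbahcfhebhf
   8 |   0 | dedddcbahcfhebhf
   9 |  12 | ebhf
  10 |   1 | edddcbahcfhebhf
  11 |  15 | f
  12 |  10 | fhebhf
  13 |   8 | hcfhebhf
  14 |  11 | hebhf
  15 |  14 | hf

SA = [7, 6, 13, 5, 9, 4, 3, 2, 0, 12, 1, 15, 10, 8, 11, 14]
rank  pair      lcp
   1  s[7:],s[6:]  0  ''
   2  s[6:],s[13:]  1  'b'
   3  s[13:],s[5:]  0  ''
   4  s[5:],s[9:]  1  'c'
   5  s[9:],s[4:]  0  ''
   6  s[4:],s[3:]  1  'd'
   7  s[3:],s[2:]  2  'dd'
   8  s[2:],s[0:]  1  'd'
   9  s[0:],s[12:]  0  ''
  10  s[12:],s[1:]  1  'e'
  11  s[1:],s[15:]  0  ''
  12  s[15:],s[10:]  1  'f'
  13  s[10:],s[8:]  0  ''
  14  s[8:],s[11:]  1  'h'
  15  s[11:],s[14:]  1  'h'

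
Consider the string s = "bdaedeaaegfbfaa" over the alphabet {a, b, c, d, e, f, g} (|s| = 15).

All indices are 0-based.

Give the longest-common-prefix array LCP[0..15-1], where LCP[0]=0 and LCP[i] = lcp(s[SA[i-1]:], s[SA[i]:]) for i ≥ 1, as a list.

rank→(start, suffix):
  0 → (14, 'a')
  1 → (13, 'aa')
  2 → (6, 'aaegfbfaa')
  3 → (2, 'aedeaaegfbfaa')
  4 → (7, 'aegfbfaa')
  5 → (0, 'bdaedeaaegfbfaa')
  6 → (11, 'bfaa')
  7 → (1, 'daedeaaegfbfaa')
  8 → (4, 'deaaegfbfaa')
  9 → (5, 'eaaegfbfaa')
  10 → (3, 'edeaaegfbfaa')
  11 → (8, 'egfbfaa')
  12 → (12, 'faa')
  13 → (10, 'fbfaa')
  14 → (9, 'gfbfaa')

SA = [14, 13, 6, 2, 7, 0, 11, 1, 4, 5, 3, 8, 12, 10, 9]
rank  pair      lcp
   1  s[14:],s[13:]  1  'a'
   2  s[13:],s[6:]  2  'aa'
   3  s[6:],s[2:]  1  'a'
   4  s[2:],s[7:]  2  'ae'
   5  s[7:],s[0:]  0  ''
   6  s[0:],s[11:]  1  'b'
   7  s[11:],s[1:]  0  ''
   8  s[1:],s[4:]  1  'd'
   9  s[4:],s[5:]  0  ''
  10  s[5:],s[3:]  1  'e'
  11  s[3:],s[8:]  1  'e'
  12  s[8:],s[12:]  0  ''
  13  s[12:],s[10:]  1  'f'
  14  s[10:],s[9:]  0  ''

[0, 1, 2, 1, 2, 0, 1, 0, 1, 0, 1, 1, 0, 1, 0]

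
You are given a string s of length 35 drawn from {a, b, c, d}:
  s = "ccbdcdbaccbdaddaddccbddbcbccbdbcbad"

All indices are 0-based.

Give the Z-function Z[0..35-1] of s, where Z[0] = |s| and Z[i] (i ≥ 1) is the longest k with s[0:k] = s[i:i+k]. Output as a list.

Z[0]=35
i=1: i≥r, start 0; Z[1]=1 grow→box=[1,2)
i=2: i≥r, start 0; Z[2]=0
i=3: i≥r, start 0; Z[3]=0
i=4: i≥r, start 0; Z[4]=1 grow→box=[4,5)
i=5: i≥r, start 0; Z[5]=0
i=6: i≥r, start 0; Z[6]=0
i=7: i≥r, start 0; Z[7]=0
i=8: i≥r, start 0; Z[8]=4 grow→box=[8,12)
i=9: min(r-i=3, Z[1]=1)=1; Z[9]=1
i=10: min(r-i=2, Z[2]=0)=0; Z[10]=0
i=11: min(r-i=1, Z[3]=0)=0; Z[11]=0
i=12: i≥r, start 0; Z[12]=0
i=13: i≥r, start 0; Z[13]=0
i=14: i≥r, start 0; Z[14]=0
i=15: i≥r, start 0; Z[15]=0
i=16: i≥r, start 0; Z[16]=0
i=17: i≥r, start 0; Z[17]=0
i=18: i≥r, start 0; Z[18]=4 grow→box=[18,22)
i=19: min(r-i=3, Z[1]=1)=1; Z[19]=1
i=20: min(r-i=2, Z[2]=0)=0; Z[20]=0
i=21: min(r-i=1, Z[3]=0)=0; Z[21]=0
i=22: i≥r, start 0; Z[22]=0
i=23: i≥r, start 0; Z[23]=0
i=24: i≥r, start 0; Z[24]=1 grow→box=[24,25)
i=25: i≥r, start 0; Z[25]=0
i=26: i≥r, start 0; Z[26]=4 grow→box=[26,30)
i=27: min(r-i=3, Z[1]=1)=1; Z[27]=1
i=28: min(r-i=2, Z[2]=0)=0; Z[28]=0
i=29: min(r-i=1, Z[3]=0)=0; Z[29]=0
i=30: i≥r, start 0; Z[30]=0
i=31: i≥r, start 0; Z[31]=1 grow→box=[31,32)
i=32: i≥r, start 0; Z[32]=0
i=33: i≥r, start 0; Z[33]=0
i=34: i≥r, start 0; Z[34]=0

[35, 1, 0, 0, 1, 0, 0, 0, 4, 1, 0, 0, 0, 0, 0, 0, 0, 0, 4, 1, 0, 0, 0, 0, 1, 0, 4, 1, 0, 0, 0, 1, 0, 0, 0]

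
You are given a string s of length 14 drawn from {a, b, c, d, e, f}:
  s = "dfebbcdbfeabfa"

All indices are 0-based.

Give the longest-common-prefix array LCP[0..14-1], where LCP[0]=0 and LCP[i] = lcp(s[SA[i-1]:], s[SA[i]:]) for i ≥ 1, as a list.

rank→(start, suffix):
  0 → (13, 'a')
  1 → (10, 'abfa')
  2 → (3, 'bbcdbfeabfa')
  3 → (4, 'bcdbfeabfa')
  4 → (11, 'bfa')
  5 → (7, 'bfeabfa')
  6 → (5, 'cdbfeabfa')
  7 → (6, 'dbfeabfa')
  8 → (0, 'dfebbcdbfeabfa')
  9 → (9, 'eabfa')
  10 → (2, 'ebbcdbfeabfa')
  11 → (12, 'fa')
  12 → (8, 'feabfa')
  13 → (1, 'febbcdbfeabfa')

SA = [13, 10, 3, 4, 11, 7, 5, 6, 0, 9, 2, 12, 8, 1]
[i] adj suffixes → lcp
  [1] 13/10 → 1 ('a')
  [2] 10/3 → 0 ('')
  [3] 3/4 → 1 ('b')
  [4] 4/11 → 1 ('b')
  [5] 11/7 → 2 ('bf')
  [6] 7/5 → 0 ('')
  [7] 5/6 → 0 ('')
  [8] 6/0 → 1 ('d')
  [9] 0/9 → 0 ('')
  [10] 9/2 → 1 ('e')
  [11] 2/12 → 0 ('')
  [12] 12/8 → 1 ('f')
  [13] 8/1 → 2 ('fe')

[0, 1, 0, 1, 1, 2, 0, 0, 1, 0, 1, 0, 1, 2]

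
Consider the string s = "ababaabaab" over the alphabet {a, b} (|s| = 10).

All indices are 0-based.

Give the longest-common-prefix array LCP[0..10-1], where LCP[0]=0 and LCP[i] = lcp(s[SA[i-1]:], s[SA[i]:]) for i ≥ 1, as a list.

rank | idx | suffix
   0 |   7 | aab
   1 |   4 | aabaab
   2 |   8 | ab
   3 |   5 | abaab
   4 |   2 | abaabaab
   5 |   0 | ababaabaab
   6 |   9 | b
   7 |   6 | baab
   8 |   3 | baabaab
   9 |   1 | babaabaab

SA = [7, 4, 8, 5, 2, 0, 9, 6, 3, 1]
[i] adj suffixes → lcp
  [1] 7/4 → 3 ('aab')
  [2] 4/8 → 1 ('a')
  [3] 8/5 → 2 ('ab')
  [4] 5/2 → 5 ('abaab')
  [5] 2/0 → 3 ('aba')
  [6] 0/9 → 0 ('')
  [7] 9/6 → 1 ('b')
  [8] 6/3 → 4 ('baab')
  [9] 3/1 → 2 ('ba')

[0, 3, 1, 2, 5, 3, 0, 1, 4, 2]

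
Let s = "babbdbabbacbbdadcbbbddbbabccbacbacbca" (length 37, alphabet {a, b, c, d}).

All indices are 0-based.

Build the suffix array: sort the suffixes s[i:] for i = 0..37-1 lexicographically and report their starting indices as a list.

rank | idx | suffix
   0 |  36 | a
   1 |   6 | abbacbbdadcbbbddbbabccbacbacbca
   2 |   1 | abbdbabbacbbdadcbbbddbbabccbacbacbca
   3 |  24 | abccbacbacbca
   4 |  29 | acbacbca
   5 |   9 | acbbdadcbbbddbbabccbacbacbca
   6 |  32 | acbca
   7 |  14 | adcbbbddbbabccbacbacbca
   8 |   5 | babbacbbdadcbbbddbbabccbacbacbca
   9 |   0 | babbdbabbacbbdadcbbbddbbabccbacbacbca
  10 |  23 | babccbacbacbca
  11 |  28 | bacbacbca
  12 |   8 | bacbbdadcbbbddbbabccbacbacbca
  13 |  31 | bacbca
  14 |  22 | bbabccbacbacbca
  15 |   7 | bbacbbdadcbbbddbbabccbacbacbca
  16 |  17 | bbbddbbabccbacbacbca
  17 |  11 | bbdadcbbbddbbabccbacbacbca
  18 |   2 | bbdbabbacbbdadcbbbddbbabccbacbacbca
  19 |  18 | bbddbbabccbacbacbca
  20 |  34 | bca
  21 |  25 | bccbacbacbca
  22 |  12 | bdadcbbbddbbabccbacbacbca
  23 |   3 | bdbabbacbbdadcbbbddbbabccbacbacbca
  24 |  19 | bddbbabccbacbacbca
  25 |  35 | ca
  26 |  27 | cbacbacbca
  27 |  30 | cbacbca
  28 |  16 | cbbbddbbabccbacbacbca
  29 |  10 | cbbdadcbbbddbbabccbacbacbca
  30 |  33 | cbca
  31 |  26 | ccbacbacbca
  32 |  13 | dadcbbbddbbabccbacbacbca
  33 |   4 | dbabbacbbdadcbbbddbbabccbacbacbca
  34 |  21 | dbbabccbacbacbca
  35 |  15 | dcbbbddbbabccbacbacbca
  36 |  20 | ddbbabccbacbacbca

[36, 6, 1, 24, 29, 9, 32, 14, 5, 0, 23, 28, 8, 31, 22, 7, 17, 11, 2, 18, 34, 25, 12, 3, 19, 35, 27, 30, 16, 10, 33, 26, 13, 4, 21, 15, 20]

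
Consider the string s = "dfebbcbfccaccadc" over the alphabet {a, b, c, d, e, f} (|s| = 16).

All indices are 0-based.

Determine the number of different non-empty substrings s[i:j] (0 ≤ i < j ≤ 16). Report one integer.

rank | idx | suffix
   0 |  10 | accadc
   1 |  13 | adc
   2 |   3 | bbcbfccaccadc
   3 |   4 | bcbfccaccadc
   4 |   6 | bfccaccadc
   5 |  15 | c
   6 |   9 | caccadc
   7 |  12 | cadc
   8 |   5 | cbfccaccadc
   9 |   8 | ccaccadc
  10 |  11 | ccadc
  11 |  14 | dc
  12 |   0 | dfebbcbfccaccadc
  13 |   2 | ebbcbfccaccadc
  14 |   7 | fccaccadc
  15 |   1 | febbcbfccaccadc

SA = [10, 13, 3, 4, 6, 15, 9, 12, 5, 8, 11, 14, 0, 2, 7, 1]
[i] adj suffixes → lcp
  [1] 10/13 → 1 ('a')
  [2] 13/3 → 0 ('')
  [3] 3/4 → 1 ('b')
  [4] 4/6 → 1 ('b')
  [5] 6/15 → 0 ('')
  [6] 15/9 → 1 ('c')
  [7] 9/12 → 2 ('ca')
  [8] 12/5 → 1 ('c')
  [9] 5/8 → 1 ('c')
  [10] 8/11 → 3 ('cca')
  [11] 11/14 → 0 ('')
  [12] 14/0 → 1 ('d')
  [13] 0/2 → 0 ('')
  [14] 2/7 → 0 ('')
  [15] 7/1 → 1 ('f')

n(n+1)/2 = 16·17/2 = 136
Σ LCP = 0 + 1 + 0 + 1 + 1 + 0 + 1 + 2 + 1 + 1 + 3 + 0 + 1 + 0 + 0 + 1 = 13
distinct = 136 − 13 = 123

123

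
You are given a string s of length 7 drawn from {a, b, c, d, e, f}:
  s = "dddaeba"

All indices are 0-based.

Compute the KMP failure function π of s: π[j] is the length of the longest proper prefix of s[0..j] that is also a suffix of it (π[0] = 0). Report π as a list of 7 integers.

[0, 1, 2, 0, 0, 0, 0]

π[0] = 0
j=1 s[j]='d': π[1]=1 (border 'd')
j=2 s[j]='d': π[2]=2 (border 'dd')
j=3 s[j]='a': k: 2→1→0; π[3]=0 (border '')
j=4 s[j]='e': π[4]=0 (border '')
j=5 s[j]='b': π[5]=0 (border '')
j=6 s[j]='a': π[6]=0 (border '')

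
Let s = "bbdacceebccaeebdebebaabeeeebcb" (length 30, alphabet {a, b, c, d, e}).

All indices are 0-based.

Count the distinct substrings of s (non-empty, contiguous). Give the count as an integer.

rank | idx | suffix
   0 |  20 | aabeeeebcb
   1 |  21 | abeeeebcb
   2 |   3 | acceebccaeebdebebaabeeeebcb
   3 |  11 | aeebdebebaabeeeebcb
   4 |  29 | b
   5 |  19 | baabeeeebcb
   6 |   0 | bbdacceebccaeebdebebaabeeeebcb
   7 |  27 | bcb
   8 |   8 | bccaeebdebebaabeeeebcb
   9 |   1 | bdacceebccaeebdebebaabeeeebcb
  10 |  14 | bdebebaabeeeebcb
  11 |  17 | bebaabeeeebcb
  12 |  22 | beeeebcb
  13 |  10 | caeebdebebaabeeeebcb
  14 |  28 | cb
  15 |   9 | ccaeebdebebaabeeeebcb
  16 |   4 | cceebccaeebdebebaabeeeebcb
  17 |   5 | ceebccaeebdebebaabeeeebcb
  18 |   2 | dacceebccaeebdebebaabeeeebcb
  19 |  15 | debebaabeeeebcb
  20 |  18 | ebaabeeeebcb
  21 |  26 | ebcb
  22 |   7 | ebccaeebdebebaabeeeebcb
  23 |  13 | ebdebebaabeeeebcb
  24 |  16 | ebebaabeeeebcb
  25 |  25 | eebcb
  26 |   6 | eebccaeebdebebaabeeeebcb
  27 |  12 | eebdebebaabeeeebcb
  28 |  24 | eeebcb
  29 |  23 | eeeebcb

SA = [20, 21, 3, 11, 29, 19, 0, 27, 8, 1, 14, 17, 22, 10, 28, 9, 4, 5, 2, 15, 18, 26, 7, 13, 16, 25, 6, 12, 24, 23]
rank  pair      lcp
   1  s[20:],s[21:]  1  'a'
   2  s[21:],s[3:]  1  'a'
   3  s[3:],s[11:]  1  'a'
   4  s[11:],s[29:]  0  ''
   5  s[29:],s[19:]  1  'b'
   6  s[19:],s[0:]  1  'b'
   7  s[0:],s[27:]  1  'b'
   8  s[27:],s[8:]  2  'bc'
   9  s[8:],s[1:]  1  'b'
  10  s[1:],s[14:]  2  'bd'
  11  s[14:],s[17:]  1  'b'
  12  s[17:],s[22:]  2  'be'
  13  s[22:],s[10:]  0  ''
  14  s[10:],s[28:]  1  'c'
  15  s[28:],s[9:]  1  'c'
  16  s[9:],s[4:]  2  'cc'
  17  s[4:],s[5:]  1  'c'
  18  s[5:],s[2:]  0  ''
  19  s[2:],s[15:]  1  'd'
  20  s[15:],s[18:]  0  ''
  21  s[18:],s[26:]  2  'eb'
  22  s[26:],s[7:]  3  'ebc'
  23  s[7:],s[13:]  2  'eb'
  24  s[13:],s[16:]  2  'eb'
  25  s[16:],s[25:]  1  'e'
  26  s[25:],s[6:]  4  'eebc'
  27  s[6:],s[12:]  3  'eeb'
  28  s[12:],s[24:]  2  'ee'
  29  s[24:],s[23:]  3  'eee'

n(n+1)/2 = 30·31/2 = 465
Σ LCP = 0 + 1 + 1 + 1 + 0 + 1 + 1 + 1 + 2 + 1 + 2 + 1 + 2 + 0 + 1 + 1 + 2 + 1 + 0 + 1 + 0 + 2 + 3 + 2 + 2 + 1 + 4 + 3 + 2 + 3 = 42
distinct = 465 − 42 = 423

423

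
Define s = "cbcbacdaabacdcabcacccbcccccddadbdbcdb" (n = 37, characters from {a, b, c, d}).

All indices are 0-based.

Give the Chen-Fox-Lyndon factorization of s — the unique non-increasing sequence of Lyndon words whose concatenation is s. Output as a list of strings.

emit factor 1: 'c' (i=0, period=1)
emit factor 2: 'bc' (i=1, period=2)
emit factor 3: 'b' (i=3, period=1)
emit factor 4: 'acd' (i=4, period=3)
emit factor 5: 'aabacdcabcacccbcccccddadbdbcdb' (i=7, period=30)

["c", "bc", "b", "acd", "aabacdcabcacccbcccccddadbdbcdb"]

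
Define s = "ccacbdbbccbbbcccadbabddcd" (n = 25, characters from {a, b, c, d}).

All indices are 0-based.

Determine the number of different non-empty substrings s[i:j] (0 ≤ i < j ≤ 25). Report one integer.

rank→(start, suffix):
  0 → (19, 'abddcd')
  1 → (2, 'acbdbbccbbbcccadbabddcd')
  2 → (16, 'adbabddcd')
  3 → (18, 'babddcd')
  4 → (10, 'bbbcccadbabddcd')
  5 → (6, 'bbccbbbcccadbabddcd')
  6 → (11, 'bbcccadbabddcd')
  7 → (7, 'bccbbbcccadbabddcd')
  8 → (12, 'bcccadbabddcd')
  9 → (4, 'bdbbccbbbcccadbabddcd')
  10 → (20, 'bddcd')
  11 → (1, 'cacbdbbccbbbcccadbabddcd')
  12 → (15, 'cadbabddcd')
  13 → (9, 'cbbbcccadbabddcd')
  14 → (3, 'cbdbbccbbbcccadbabddcd')
  15 → (0, 'ccacbdbbccbbbcccadbabddcd')
  16 → (14, 'ccadbabddcd')
  17 → (8, 'ccbbbcccadbabddcd')
  18 → (13, 'cccadbabddcd')
  19 → (23, 'cd')
  20 → (24, 'd')
  21 → (17, 'dbabddcd')
  22 → (5, 'dbbccbbbcccadbabddcd')
  23 → (22, 'dcd')
  24 → (21, 'ddcd')

SA = [19, 2, 16, 18, 10, 6, 11, 7, 12, 4, 20, 1, 15, 9, 3, 0, 14, 8, 13, 23, 24, 17, 5, 22, 21]
rank  pair      lcp
   1  s[19:],s[2:]  1  'a'
   2  s[2:],s[16:]  1  'a'
   3  s[16:],s[18:]  0  ''
   4  s[18:],s[10:]  1  'b'
   5  s[10:],s[6:]  2  'bb'
   6  s[6:],s[11:]  4  'bbcc'
   7  s[11:],s[7:]  1  'b'
   8  s[7:],s[12:]  3  'bcc'
   9  s[12:],s[4:]  1  'b'
  10  s[4:],s[20:]  2  'bd'
  11  s[20:],s[1:]  0  ''
  12  s[1:],s[15:]  2  'ca'
  13  s[15:],s[9:]  1  'c'
  14  s[9:],s[3:]  2  'cb'
  15  s[3:],s[0:]  1  'c'
  16  s[0:],s[14:]  3  'cca'
  17  s[14:],s[8:]  2  'cc'
  18  s[8:],s[13:]  2  'cc'
  19  s[13:],s[23:]  1  'c'
  20  s[23:],s[24:]  0  ''
  21  s[24:],s[17:]  1  'd'
  22  s[17:],s[5:]  2  'db'
  23  s[5:],s[22:]  1  'd'
  24  s[22:],s[21:]  1  'd'

n(n+1)/2 = 25·26/2 = 325
Σ LCP = 0 + 1 + 1 + 0 + 1 + 2 + 4 + 1 + 3 + 1 + 2 + 0 + 2 + 1 + 2 + 1 + 3 + 2 + 2 + 1 + 0 + 1 + 2 + 1 + 1 = 35
distinct = 325 − 35 = 290

290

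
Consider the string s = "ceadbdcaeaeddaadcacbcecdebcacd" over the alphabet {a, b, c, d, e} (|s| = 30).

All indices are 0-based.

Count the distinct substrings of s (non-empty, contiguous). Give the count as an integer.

428

sorted suffixes:
  #0 SA[0]=13  'aadcacbcecdebcacd'
  #1 SA[1]=17  'acbcecdebcacd'
  #2 SA[2]=27  'acd'
  #3 SA[3]=2  'adbdcaeaeddaadcacbcecdebcacd'
  #4 SA[4]=14  'adcacbcecdebcacd'
  #5 SA[5]=7  'aeaeddaadcacbcecdebcacd'
  #6 SA[6]=9  'aeddaadcacbcecdebcacd'
  #7 SA[7]=25  'bcacd'
  #8 SA[8]=19  'bcecdebcacd'
  #9 SA[9]=4  'bdcaeaeddaadcacbcecdebcacd'
  #10 SA[10]=16  'cacbcecdebcacd'
  #11 SA[11]=26  'cacd'
  #12 SA[12]=6  'caeaeddaadcacbcecdebcacd'
  #13 SA[13]=18  'cbcecdebcacd'
  #14 SA[14]=28  'cd'
  #15 SA[15]=22  'cdebcacd'
  #16 SA[16]=0  'ceadbdcaeaeddaadcacbcecdebcacd'
  #17 SA[17]=20  'cecdebcacd'
  #18 SA[18]=29  'd'
  #19 SA[19]=12  'daadcacbcecdebcacd'
  #20 SA[20]=3  'dbdcaeaeddaadcacbcecdebcacd'
  #21 SA[21]=15  'dcacbcecdebcacd'
  #22 SA[22]=5  'dcaeaeddaadcacbcecdebcacd'
  #23 SA[23]=11  'ddaadcacbcecdebcacd'
  #24 SA[24]=23  'debcacd'
  #25 SA[25]=1  'eadbdcaeaeddaadcacbcecdebcacd'
  #26 SA[26]=8  'eaeddaadcacbcecdebcacd'
  #27 SA[27]=24  'ebcacd'
  #28 SA[28]=21  'ecdebcacd'
  #29 SA[29]=10  'eddaadcacbcecdebcacd'

SA = [13, 17, 27, 2, 14, 7, 9, 25, 19, 4, 16, 26, 6, 18, 28, 22, 0, 20, 29, 12, 3, 15, 5, 11, 23, 1, 8, 24, 21, 10]
rank  pair      lcp
   1  s[13:],s[17:]  1  'a'
   2  s[17:],s[27:]  2  'ac'
   3  s[27:],s[2:]  1  'a'
   4  s[2:],s[14:]  2  'ad'
   5  s[14:],s[7:]  1  'a'
   6  s[7:],s[9:]  2  'ae'
   7  s[9:],s[25:]  0  ''
   8  s[25:],s[19:]  2  'bc'
   9  s[19:],s[4:]  1  'b'
  10  s[4:],s[16:]  0  ''
  11  s[16:],s[26:]  3  'cac'
  12  s[26:],s[6:]  2  'ca'
  13  s[6:],s[18:]  1  'c'
  14  s[18:],s[28:]  1  'c'
  15  s[28:],s[22:]  2  'cd'
  16  s[22:],s[0:]  1  'c'
  17  s[0:],s[20:]  2  'ce'
  18  s[20:],s[29:]  0  ''
  19  s[29:],s[12:]  1  'd'
  20  s[12:],s[3:]  1  'd'
  21  s[3:],s[15:]  1  'd'
  22  s[15:],s[5:]  3  'dca'
  23  s[5:],s[11:]  1  'd'
  24  s[11:],s[23:]  1  'd'
  25  s[23:],s[1:]  0  ''
  26  s[1:],s[8:]  2  'ea'
  27  s[8:],s[24:]  1  'e'
  28  s[24:],s[21:]  1  'e'
  29  s[21:],s[10:]  1  'e'

n(n+1)/2 = 30·31/2 = 465
Σ LCP = 0 + 1 + 2 + 1 + 2 + 1 + 2 + 0 + 2 + 1 + 0 + 3 + 2 + 1 + 1 + 2 + 1 + 2 + 0 + 1 + 1 + 1 + 3 + 1 + 1 + 0 + 2 + 1 + 1 + 1 = 37
distinct = 465 − 37 = 428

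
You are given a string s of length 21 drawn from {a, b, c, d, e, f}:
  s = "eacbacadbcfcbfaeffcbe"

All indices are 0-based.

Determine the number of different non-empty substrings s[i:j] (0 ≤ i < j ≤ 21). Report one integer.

rank | idx | suffix
   0 |   4 | acadbcfcbfaeffcbe
   1 |   1 | acbacadbcfcbfaeffcbe
   2 |   6 | adbcfcbfaeffcbe
   3 |  14 | aeffcbe
   4 |   3 | bacadbcfcbfaeffcbe
   5 |   8 | bcfcbfaeffcbe
   6 |  19 | be
   7 |  12 | bfaeffcbe
   8 |   5 | cadbcfcbfaeffcbe
   9 |   2 | cbacadbcfcbfaeffcbe
  10 |  18 | cbe
  11 |  11 | cbfaeffcbe
  12 |   9 | cfcbfaeffcbe
  13 |   7 | dbcfcbfaeffcbe
  14 |  20 | e
  15 |   0 | eacbacadbcfcbfaeffcbe
  16 |  15 | effcbe
  17 |  13 | faeffcbe
  18 |  17 | fcbe
  19 |  10 | fcbfaeffcbe
  20 |  16 | ffcbe

SA = [4, 1, 6, 14, 3, 8, 19, 12, 5, 2, 18, 11, 9, 7, 20, 0, 15, 13, 17, 10, 16]
[i] adj suffixes → lcp
  [1] 4/1 → 2 ('ac')
  [2] 1/6 → 1 ('a')
  [3] 6/14 → 1 ('a')
  [4] 14/3 → 0 ('')
  [5] 3/8 → 1 ('b')
  [6] 8/19 → 1 ('b')
  [7] 19/12 → 1 ('b')
  [8] 12/5 → 0 ('')
  [9] 5/2 → 1 ('c')
  [10] 2/18 → 2 ('cb')
  [11] 18/11 → 2 ('cb')
  [12] 11/9 → 1 ('c')
  [13] 9/7 → 0 ('')
  [14] 7/20 → 0 ('')
  [15] 20/0 → 1 ('e')
  [16] 0/15 → 1 ('e')
  [17] 15/13 → 0 ('')
  [18] 13/17 → 1 ('f')
  [19] 17/10 → 3 ('fcb')
  [20] 10/16 → 1 ('f')

n(n+1)/2 = 21·22/2 = 231
Σ LCP = 0 + 2 + 1 + 1 + 0 + 1 + 1 + 1 + 0 + 1 + 2 + 2 + 1 + 0 + 0 + 1 + 1 + 0 + 1 + 3 + 1 = 20
distinct = 231 − 20 = 211

211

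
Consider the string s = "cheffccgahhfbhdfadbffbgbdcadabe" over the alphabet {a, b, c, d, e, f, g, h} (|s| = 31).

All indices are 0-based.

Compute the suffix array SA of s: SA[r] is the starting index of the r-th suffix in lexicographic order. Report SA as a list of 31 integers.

[28, 26, 16, 8, 23, 29, 18, 21, 12, 25, 5, 6, 0, 27, 17, 24, 14, 30, 2, 15, 20, 11, 4, 19, 3, 7, 22, 13, 1, 10, 9]

rank→(start, suffix):
  0 → (28, 'abe')
  1 → (26, 'adabe')
  2 → (16, 'adbffbgbdcadabe')
  3 → (8, 'ahhfbhdfadbffbgbdcadabe')
  4 → (23, 'bdcadabe')
  5 → (29, 'be')
  6 → (18, 'bffbgbdcadabe')
  7 → (21, 'bgbdcadabe')
  8 → (12, 'bhdfadbffbgbdcadabe')
  9 → (25, 'cadabe')
  10 → (5, 'ccgahhfbhdfadbffbgbdcadabe')
  11 → (6, 'cgahhfbhdfadbffbgbdcadabe')
  12 → (0, 'cheffccgahhfbhdfadbffbgbdcadabe')
  13 → (27, 'dabe')
  14 → (17, 'dbffbgbdcadabe')
  15 → (24, 'dcadabe')
  16 → (14, 'dfadbffbgbdcadabe')
  17 → (30, 'e')
  18 → (2, 'effccgahhfbhdfadbffbgbdcadabe')
  19 → (15, 'fadbffbgbdcadabe')
  20 → (20, 'fbgbdcadabe')
  21 → (11, 'fbhdfadbffbgbdcadabe')
  22 → (4, 'fccgahhfbhdfadbffbgbdcadabe')
  23 → (19, 'ffbgbdcadabe')
  24 → (3, 'ffccgahhfbhdfadbffbgbdcadabe')
  25 → (7, 'gahhfbhdfadbffbgbdcadabe')
  26 → (22, 'gbdcadabe')
  27 → (13, 'hdfadbffbgbdcadabe')
  28 → (1, 'heffccgahhfbhdfadbffbgbdcadabe')
  29 → (10, 'hfbhdfadbffbgbdcadabe')
  30 → (9, 'hhfbhdfadbffbgbdcadabe')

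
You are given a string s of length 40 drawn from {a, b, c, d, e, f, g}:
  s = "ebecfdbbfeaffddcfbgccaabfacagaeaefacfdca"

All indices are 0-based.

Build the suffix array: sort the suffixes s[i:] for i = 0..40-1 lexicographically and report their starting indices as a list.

sorted suffixes:
  #0 SA[0]=39  'a'
  #1 SA[1]=21  'aabfacagaeaefacfdca'
  #2 SA[2]=22  'abfacagaeaefacfdca'
  #3 SA[3]=25  'acagaeaefacfdca'
  #4 SA[4]=34  'acfdca'
  #5 SA[5]=29  'aeaefacfdca'
  #6 SA[6]=31  'aefacfdca'
  #7 SA[7]=10  'affddcfbgccaabfacagaeaefacfdca'
  #8 SA[8]=27  'agaeaefacfdca'
  #9 SA[9]=6  'bbfeaffddcfbgccaabfacagaeaefacfdca'
  #10 SA[10]=1  'becfdbbfeaffddcfbgccaabfacagaeaefacfdca'
  #11 SA[11]=23  'bfacagaeaefacfdca'
  #12 SA[12]=7  'bfeaffddcfbgccaabfacagaeaefacfdca'
  #13 SA[13]=17  'bgccaabfacagaeaefacfdca'
  #14 SA[14]=38  'ca'
  #15 SA[15]=20  'caabfacagaeaefacfdca'
  #16 SA[16]=26  'cagaeaefacfdca'
  #17 SA[17]=19  'ccaabfacagaeaefacfdca'
  #18 SA[18]=15  'cfbgccaabfacagaeaefacfdca'
  #19 SA[19]=3  'cfdbbfeaffddcfbgccaabfacagaeaefacfdca'
  #20 SA[20]=35  'cfdca'
  #21 SA[21]=5  'dbbfeaffddcfbgccaabfacagaeaefacfdca'
  #22 SA[22]=37  'dca'
  #23 SA[23]=14  'dcfbgccaabfacagaeaefacfdca'
  #24 SA[24]=13  'ddcfbgccaabfacagaeaefacfdca'
  #25 SA[25]=30  'eaefacfdca'
  #26 SA[26]=9  'eaffddcfbgccaabfacagaeaefacfdca'
  #27 SA[27]=0  'ebecfdbbfeaffddcfbgccaabfacagaeaefacfdca'
  #28 SA[28]=2  'ecfdbbfeaffddcfbgccaabfacagaeaefacfdca'
  #29 SA[29]=32  'efacfdca'
  #30 SA[30]=24  'facagaeaefacfdca'
  #31 SA[31]=33  'facfdca'
  #32 SA[32]=16  'fbgccaabfacagaeaefacfdca'
  #33 SA[33]=4  'fdbbfeaffddcfbgccaabfacagaeaefacfdca'
  #34 SA[34]=36  'fdca'
  #35 SA[35]=12  'fddcfbgccaabfacagaeaefacfdca'
  #36 SA[36]=8  'feaffddcfbgccaabfacagaeaefacfdca'
  #37 SA[37]=11  'ffddcfbgccaabfacagaeaefacfdca'
  #38 SA[38]=28  'gaeaefacfdca'
  #39 SA[39]=18  'gccaabfacagaeaefacfdca'

[39, 21, 22, 25, 34, 29, 31, 10, 27, 6, 1, 23, 7, 17, 38, 20, 26, 19, 15, 3, 35, 5, 37, 14, 13, 30, 9, 0, 2, 32, 24, 33, 16, 4, 36, 12, 8, 11, 28, 18]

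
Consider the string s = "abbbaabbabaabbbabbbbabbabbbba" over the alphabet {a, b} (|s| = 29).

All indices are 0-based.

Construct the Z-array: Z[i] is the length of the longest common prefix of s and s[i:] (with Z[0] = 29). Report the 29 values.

Z[0]=29
i=1: outside box; Z[1]=0
i=2: outside box; Z[2]=0
i=3: outside box; Z[3]=0
i=4: outside box; Z[4]=1 extend→box=[4,5)
i=5: outside box; Z[5]=3 extend→box=[5,8)
i=6: min(r-i=2, Z[1]=0)=0; Z[6]=0
i=7: min(r-i=1, Z[2]=0)=0; Z[7]=0
i=8: outside box; Z[8]=2 extend→box=[8,10)
i=9: min(r-i=1, Z[1]=0)=0; Z[9]=0
i=10: outside box; Z[10]=1 extend→box=[10,11)
i=11: outside box; Z[11]=5 extend→box=[11,16)
i=12: min(r-i=4, Z[1]=0)=0; Z[12]=0
i=13: min(r-i=3, Z[2]=0)=0; Z[13]=0
i=14: min(r-i=2, Z[3]=0)=0; Z[14]=0
i=15: min(r-i=1, Z[4]=1)=1; Z[15]=4 extend→box=[15,19)
i=16: min(r-i=3, Z[1]=0)=0; Z[16]=0
i=17: min(r-i=2, Z[2]=0)=0; Z[17]=0
i=18: min(r-i=1, Z[3]=0)=0; Z[18]=0
i=19: outside box; Z[19]=0
i=20: outside box; Z[20]=3 extend→box=[20,23)
i=21: min(r-i=2, Z[1]=0)=0; Z[21]=0
i=22: min(r-i=1, Z[2]=0)=0; Z[22]=0
i=23: outside box; Z[23]=4 extend→box=[23,27)
i=24: min(r-i=3, Z[1]=0)=0; Z[24]=0
i=25: min(r-i=2, Z[2]=0)=0; Z[25]=0
i=26: min(r-i=1, Z[3]=0)=0; Z[26]=0
i=27: outside box; Z[27]=0
i=28: outside box; Z[28]=1 extend→box=[28,29)

[29, 0, 0, 0, 1, 3, 0, 0, 2, 0, 1, 5, 0, 0, 0, 4, 0, 0, 0, 0, 3, 0, 0, 4, 0, 0, 0, 0, 1]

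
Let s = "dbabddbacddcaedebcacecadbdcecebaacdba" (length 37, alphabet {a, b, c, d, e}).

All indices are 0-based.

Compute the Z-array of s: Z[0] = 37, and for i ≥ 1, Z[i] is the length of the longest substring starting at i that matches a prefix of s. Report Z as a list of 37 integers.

Z[0]=37
i=1: fresh scan; Z[1]=0
i=2: fresh scan; Z[2]=0
i=3: fresh scan; Z[3]=0
i=4: fresh scan; Z[4]=1 grow→box=[4,5)
i=5: fresh scan; Z[5]=3 grow→box=[5,8)
i=6: min(r-i=2, Z[1]=0)=0; Z[6]=0
i=7: min(r-i=1, Z[2]=0)=0; Z[7]=0
i=8: fresh scan; Z[8]=0
i=9: fresh scan; Z[9]=1 grow→box=[9,10)
i=10: fresh scan; Z[10]=1 grow→box=[10,11)
i=11: fresh scan; Z[11]=0
i=12: fresh scan; Z[12]=0
i=13: fresh scan; Z[13]=0
i=14: fresh scan; Z[14]=1 grow→box=[14,15)
i=15: fresh scan; Z[15]=0
i=16: fresh scan; Z[16]=0
i=17: fresh scan; Z[17]=0
i=18: fresh scan; Z[18]=0
i=19: fresh scan; Z[19]=0
i=20: fresh scan; Z[20]=0
i=21: fresh scan; Z[21]=0
i=22: fresh scan; Z[22]=0
i=23: fresh scan; Z[23]=2 grow→box=[23,25)
i=24: min(r-i=1, Z[1]=0)=0; Z[24]=0
i=25: fresh scan; Z[25]=1 grow→box=[25,26)
i=26: fresh scan; Z[26]=0
i=27: fresh scan; Z[27]=0
i=28: fresh scan; Z[28]=0
i=29: fresh scan; Z[29]=0
i=30: fresh scan; Z[30]=0
i=31: fresh scan; Z[31]=0
i=32: fresh scan; Z[32]=0
i=33: fresh scan; Z[33]=0
i=34: fresh scan; Z[34]=3 grow→box=[34,37)
i=35: min(r-i=2, Z[1]=0)=0; Z[35]=0
i=36: min(r-i=1, Z[2]=0)=0; Z[36]=0

[37, 0, 0, 0, 1, 3, 0, 0, 0, 1, 1, 0, 0, 0, 1, 0, 0, 0, 0, 0, 0, 0, 0, 2, 0, 1, 0, 0, 0, 0, 0, 0, 0, 0, 3, 0, 0]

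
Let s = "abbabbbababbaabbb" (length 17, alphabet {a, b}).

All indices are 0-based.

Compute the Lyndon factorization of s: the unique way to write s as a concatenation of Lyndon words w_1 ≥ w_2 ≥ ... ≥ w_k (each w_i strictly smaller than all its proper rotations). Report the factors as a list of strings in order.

emit factor 1: 'abbabbb' (i=0, period=7)
emit factor 2: 'ababb' (i=7, period=5)
emit factor 3: 'aabbb' (i=12, period=5)

["abbabbb", "ababb", "aabbb"]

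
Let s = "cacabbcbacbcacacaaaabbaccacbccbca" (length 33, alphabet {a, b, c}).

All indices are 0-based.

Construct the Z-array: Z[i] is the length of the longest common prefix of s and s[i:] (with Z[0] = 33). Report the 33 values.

[33, 0, 2, 0, 0, 0, 1, 0, 0, 1, 0, 4, 0, 4, 0, 2, 0, 0, 0, 0, 0, 0, 0, 1, 3, 0, 1, 0, 1, 1, 0, 2, 0]

Z[0]=33
i=1: fresh scan; Z[1]=0
i=2: fresh scan; Z[2]=2 extend→box=[2,4)
i=3: min(r-i=1, Z[1]=0)=0; Z[3]=0
i=4: fresh scan; Z[4]=0
i=5: fresh scan; Z[5]=0
i=6: fresh scan; Z[6]=1 extend→box=[6,7)
i=7: fresh scan; Z[7]=0
i=8: fresh scan; Z[8]=0
i=9: fresh scan; Z[9]=1 extend→box=[9,10)
i=10: fresh scan; Z[10]=0
i=11: fresh scan; Z[11]=4 extend→box=[11,15)
i=12: min(r-i=3, Z[1]=0)=0; Z[12]=0
i=13: min(r-i=2, Z[2]=2)=2; Z[13]=4 extend→box=[13,17)
i=14: min(r-i=3, Z[1]=0)=0; Z[14]=0
i=15: min(r-i=2, Z[2]=2)=2; Z[15]=2
i=16: min(r-i=1, Z[3]=0)=0; Z[16]=0
i=17: fresh scan; Z[17]=0
i=18: fresh scan; Z[18]=0
i=19: fresh scan; Z[19]=0
i=20: fresh scan; Z[20]=0
i=21: fresh scan; Z[21]=0
i=22: fresh scan; Z[22]=0
i=23: fresh scan; Z[23]=1 extend→box=[23,24)
i=24: fresh scan; Z[24]=3 extend→box=[24,27)
i=25: min(r-i=2, Z[1]=0)=0; Z[25]=0
i=26: min(r-i=1, Z[2]=2)=1; Z[26]=1
i=27: fresh scan; Z[27]=0
i=28: fresh scan; Z[28]=1 extend→box=[28,29)
i=29: fresh scan; Z[29]=1 extend→box=[29,30)
i=30: fresh scan; Z[30]=0
i=31: fresh scan; Z[31]=2 extend→box=[31,33)
i=32: min(r-i=1, Z[1]=0)=0; Z[32]=0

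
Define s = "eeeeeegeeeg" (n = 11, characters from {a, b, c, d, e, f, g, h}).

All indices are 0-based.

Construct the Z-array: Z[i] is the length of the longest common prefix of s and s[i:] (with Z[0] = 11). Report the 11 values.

[11, 5, 4, 3, 2, 1, 0, 3, 2, 1, 0]

Z[0]=11
i=1: fresh scan; Z[1]=5 extend→box=[1,6)
i=2: min(r-i=4, Z[1]=5)=4; Z[2]=4
i=3: min(r-i=3, Z[2]=4)=3; Z[3]=3
i=4: min(r-i=2, Z[3]=3)=2; Z[4]=2
i=5: min(r-i=1, Z[4]=2)=1; Z[5]=1
i=6: fresh scan; Z[6]=0
i=7: fresh scan; Z[7]=3 extend→box=[7,10)
i=8: min(r-i=2, Z[1]=5)=2; Z[8]=2
i=9: min(r-i=1, Z[2]=4)=1; Z[9]=1
i=10: fresh scan; Z[10]=0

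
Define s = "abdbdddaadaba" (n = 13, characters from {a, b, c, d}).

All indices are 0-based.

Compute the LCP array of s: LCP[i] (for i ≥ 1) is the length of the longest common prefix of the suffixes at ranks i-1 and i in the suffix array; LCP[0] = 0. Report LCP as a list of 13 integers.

[0, 1, 1, 2, 1, 0, 1, 2, 0, 2, 1, 1, 2]

rank | idx | suffix
   0 |  12 | a
   1 |   7 | aadaba
   2 |  10 | aba
   3 |   0 | abdbdddaadaba
   4 |   8 | adaba
   5 |  11 | ba
   6 |   1 | bdbdddaadaba
   7 |   3 | bdddaadaba
   8 |   6 | daadaba
   9 |   9 | daba
  10 |   2 | dbdddaadaba
  11 |   5 | ddaadaba
  12 |   4 | dddaadaba

SA = [12, 7, 10, 0, 8, 11, 1, 3, 6, 9, 2, 5, 4]
[i] adj suffixes → lcp
  [1] 12/7 → 1 ('a')
  [2] 7/10 → 1 ('a')
  [3] 10/0 → 2 ('ab')
  [4] 0/8 → 1 ('a')
  [5] 8/11 → 0 ('')
  [6] 11/1 → 1 ('b')
  [7] 1/3 → 2 ('bd')
  [8] 3/6 → 0 ('')
  [9] 6/9 → 2 ('da')
  [10] 9/2 → 1 ('d')
  [11] 2/5 → 1 ('d')
  [12] 5/4 → 2 ('dd')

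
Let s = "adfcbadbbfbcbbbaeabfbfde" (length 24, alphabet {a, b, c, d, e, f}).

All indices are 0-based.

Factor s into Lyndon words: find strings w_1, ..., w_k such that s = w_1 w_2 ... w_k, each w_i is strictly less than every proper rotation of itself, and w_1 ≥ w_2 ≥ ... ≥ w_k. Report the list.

emit factor 1: 'adfcb' (i=0, period=5)
emit factor 2: 'adbbfbcbbbae' (i=5, period=12)
emit factor 3: 'abfbfde' (i=17, period=7)

["adfcb", "adbbfbcbbbae", "abfbfde"]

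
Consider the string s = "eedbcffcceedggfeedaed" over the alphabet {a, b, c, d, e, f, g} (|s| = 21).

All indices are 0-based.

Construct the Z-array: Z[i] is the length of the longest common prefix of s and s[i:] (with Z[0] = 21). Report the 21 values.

[21, 1, 0, 0, 0, 0, 0, 0, 0, 3, 1, 0, 0, 0, 0, 3, 1, 0, 0, 1, 0]

Z[0]=21
i=1: outside box; Z[1]=1 scan→box=[1,2)
i=2: outside box; Z[2]=0
i=3: outside box; Z[3]=0
i=4: outside box; Z[4]=0
i=5: outside box; Z[5]=0
i=6: outside box; Z[6]=0
i=7: outside box; Z[7]=0
i=8: outside box; Z[8]=0
i=9: outside box; Z[9]=3 scan→box=[9,12)
i=10: min(r-i=2, Z[1]=1)=1; Z[10]=1
i=11: min(r-i=1, Z[2]=0)=0; Z[11]=0
i=12: outside box; Z[12]=0
i=13: outside box; Z[13]=0
i=14: outside box; Z[14]=0
i=15: outside box; Z[15]=3 scan→box=[15,18)
i=16: min(r-i=2, Z[1]=1)=1; Z[16]=1
i=17: min(r-i=1, Z[2]=0)=0; Z[17]=0
i=18: outside box; Z[18]=0
i=19: outside box; Z[19]=1 scan→box=[19,20)
i=20: outside box; Z[20]=0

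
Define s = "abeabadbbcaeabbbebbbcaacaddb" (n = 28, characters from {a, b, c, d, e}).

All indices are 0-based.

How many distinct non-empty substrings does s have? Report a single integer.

rank→(start, suffix):
  0 → (21, 'aacaddb')
  1 → (3, 'abadbbcaeabbbebbbcaacaddb')
  2 → (12, 'abbbebbbcaacaddb')
  3 → (0, 'abeabadbbcaeabbbebbbcaacaddb')
  4 → (22, 'acaddb')
  5 → (5, 'adbbcaeabbbebbbcaacaddb')
  6 → (24, 'addb')
  7 → (10, 'aeabbbebbbcaacaddb')
  8 → (27, 'b')
  9 → (4, 'badbbcaeabbbebbbcaacaddb')
  10 → (17, 'bbbcaacaddb')
  11 → (13, 'bbbebbbcaacaddb')
  12 → (18, 'bbcaacaddb')
  13 → (7, 'bbcaeabbbebbbcaacaddb')
  14 → (14, 'bbebbbcaacaddb')
  15 → (19, 'bcaacaddb')
  16 → (8, 'bcaeabbbebbbcaacaddb')
  17 → (1, 'beabadbbcaeabbbebbbcaacaddb')
  18 → (15, 'bebbbcaacaddb')
  19 → (20, 'caacaddb')
  20 → (23, 'caddb')
  21 → (9, 'caeabbbebbbcaacaddb')
  22 → (26, 'db')
  23 → (6, 'dbbcaeabbbebbbcaacaddb')
  24 → (25, 'ddb')
  25 → (2, 'eabadbbcaeabbbebbbcaacaddb')
  26 → (11, 'eabbbebbbcaacaddb')
  27 → (16, 'ebbbcaacaddb')

SA = [21, 3, 12, 0, 22, 5, 24, 10, 27, 4, 17, 13, 18, 7, 14, 19, 8, 1, 15, 20, 23, 9, 26, 6, 25, 2, 11, 16]
i: (SA[i-1],SA[i]) lcp shared
  1: (21,3) 1 'a'
  2: (3,12) 2 'ab'
  3: (12,0) 2 'ab'
  4: (0,22) 1 'a'
  5: (22,5) 1 'a'
  6: (5,24) 2 'ad'
  7: (24,10) 1 'a'
  8: (10,27) 0 ''
  9: (27,4) 1 'b'
  10: (4,17) 1 'b'
  11: (17,13) 3 'bbb'
  12: (13,18) 2 'bb'
  13: (18,7) 4 'bbca'
  14: (7,14) 2 'bb'
  15: (14,19) 1 'b'
  16: (19,8) 3 'bca'
  17: (8,1) 1 'b'
  18: (1,15) 2 'be'
  19: (15,20) 0 ''
  20: (20,23) 2 'ca'
  21: (23,9) 2 'ca'
  22: (9,26) 0 ''
  23: (26,6) 2 'db'
  24: (6,25) 1 'd'
  25: (25,2) 0 ''
  26: (2,11) 3 'eab'
  27: (11,16) 1 'e'

n(n+1)/2 = 28·29/2 = 406
Σ LCP = 0 + 1 + 2 + 2 + 1 + 1 + 2 + 1 + 0 + 1 + 1 + 3 + 2 + 4 + 2 + 1 + 3 + 1 + 2 + 0 + 2 + 2 + 0 + 2 + 1 + 0 + 3 + 1 = 41
distinct = 406 − 41 = 365

365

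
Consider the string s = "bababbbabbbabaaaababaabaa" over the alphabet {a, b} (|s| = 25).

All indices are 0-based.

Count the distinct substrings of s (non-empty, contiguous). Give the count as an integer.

rank→(start, suffix):
  0 → (24, 'a')
  1 → (23, 'aa')
  2 → (13, 'aaaababaabaa')
  3 → (14, 'aaababaabaa')
  4 → (20, 'aabaa')
  5 → (15, 'aababaabaa')
  6 → (21, 'abaa')
  7 → (11, 'abaaaababaabaa')
  8 → (18, 'abaabaa')
  9 → (16, 'ababaabaa')
  10 → (1, 'ababbbabbbabaaaababaabaa')
  11 → (7, 'abbbabaaaababaabaa')
  12 → (3, 'abbbabbbabaaaababaabaa')
  13 → (22, 'baa')
  14 → (12, 'baaaababaabaa')
  15 → (19, 'baabaa')
  16 → (10, 'babaaaababaabaa')
  17 → (17, 'babaabaa')
  18 → (0, 'bababbbabbbabaaaababaabaa')
  19 → (6, 'babbbabaaaababaabaa')
  20 → (2, 'babbbabbbabaaaababaabaa')
  21 → (9, 'bbabaaaababaabaa')
  22 → (5, 'bbabbbabaaaababaabaa')
  23 → (8, 'bbbabaaaababaabaa')
  24 → (4, 'bbbabbbabaaaababaabaa')

SA = [24, 23, 13, 14, 20, 15, 21, 11, 18, 16, 1, 7, 3, 22, 12, 19, 10, 17, 0, 6, 2, 9, 5, 8, 4]
rank  pair      lcp
   1  s[24:],s[23:]  1  'a'
   2  s[23:],s[13:]  2  'aa'
   3  s[13:],s[14:]  3  'aaa'
   4  s[14:],s[20:]  2  'aa'
   5  s[20:],s[15:]  4  'aaba'
   6  s[15:],s[21:]  1  'a'
   7  s[21:],s[11:]  4  'abaa'
   8  s[11:],s[18:]  4  'abaa'
   9  s[18:],s[16:]  3  'aba'
  10  s[16:],s[1:]  4  'abab'
  11  s[1:],s[7:]  2  'ab'
  12  s[7:],s[3:]  6  'abbbab'
  13  s[3:],s[22:]  0  ''
  14  s[22:],s[12:]  3  'baa'
  15  s[12:],s[19:]  3  'baa'
  16  s[19:],s[10:]  2  'ba'
  17  s[10:],s[17:]  5  'babaa'
  18  s[17:],s[0:]  4  'baba'
  19  s[0:],s[6:]  3  'bab'
  20  s[6:],s[2:]  7  'babbbab'
  21  s[2:],s[9:]  1  'b'
  22  s[9:],s[5:]  4  'bbab'
  23  s[5:],s[8:]  2  'bb'
  24  s[8:],s[4:]  5  'bbbab'

n(n+1)/2 = 25·26/2 = 325
Σ LCP = 0 + 1 + 2 + 3 + 2 + 4 + 1 + 4 + 4 + 3 + 4 + 2 + 6 + 0 + 3 + 3 + 2 + 5 + 4 + 3 + 7 + 1 + 4 + 2 + 5 = 75
distinct = 325 − 75 = 250

250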